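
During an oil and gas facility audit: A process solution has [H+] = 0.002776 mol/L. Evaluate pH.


pH = −log10[H+]
pH = −log10(0.002776) = 2.56

2.56


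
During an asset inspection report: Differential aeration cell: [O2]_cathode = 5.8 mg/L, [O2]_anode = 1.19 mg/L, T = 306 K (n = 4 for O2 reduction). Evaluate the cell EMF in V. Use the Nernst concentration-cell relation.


Apply the Nernst concentration-cell relation: E = (RT/nF)*ln(C_cathode/C_anode)
RT/nF = 8.314*306/(4*96485) = 0.00659192 V
ln(5.8/1.19) = 1.5839
E = 0.00659192 * 1.5839 = 0.01044 V

0.01044 V


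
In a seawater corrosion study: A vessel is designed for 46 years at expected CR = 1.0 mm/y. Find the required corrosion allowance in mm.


Corrosion allowance = CR × design life
CA = 1.0 * 46 = 46.0 mm

46.0 mm


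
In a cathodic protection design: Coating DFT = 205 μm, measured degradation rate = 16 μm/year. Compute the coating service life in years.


Service life = thickness / degradation rate
Life = 205 / 16 = 12.8 years

12.8 years


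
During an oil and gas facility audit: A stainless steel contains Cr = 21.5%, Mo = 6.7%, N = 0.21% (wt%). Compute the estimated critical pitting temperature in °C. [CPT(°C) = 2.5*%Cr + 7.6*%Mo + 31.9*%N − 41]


Apply the ASTM G48 empirical CPT estimate: CPT(°C) = 2.5*%Cr + 7.6*%Mo + 31.9*%N − 41
2.5*21.5 = 53.75; 7.6*6.7 = 50.92; 31.9*0.21 = 6.699
CPT = 53.75 + 50.92 + 6.699 − 41 = 70.369 °C
Rounded to 0.1 °C: CPT ≈ 70.4 °C

70.4 °C


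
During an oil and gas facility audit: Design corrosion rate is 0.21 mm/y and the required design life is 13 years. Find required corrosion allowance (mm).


Corrosion allowance = CR × design life
CA = 0.21 * 13 = 2.73 mm

2.73 mm


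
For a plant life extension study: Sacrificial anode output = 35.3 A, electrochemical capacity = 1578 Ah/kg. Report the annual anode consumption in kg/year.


Annual consumption = current * hours per year / capacity
Rate = 35.3 * 8760 / 1578 = 196.0 kg/year

196.0 kg/year


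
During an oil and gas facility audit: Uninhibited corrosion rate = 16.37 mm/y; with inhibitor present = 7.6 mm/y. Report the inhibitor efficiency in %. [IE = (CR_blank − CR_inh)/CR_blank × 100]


Apply the inhibitor-efficiency definition: IE = (CR_blank − CR_inh)/CR_blank × 100
IE = (16.37 − 7.6) / 16.37 × 100
IE = 8.77 / 16.37 × 100 = 53.6 %

53.6 %


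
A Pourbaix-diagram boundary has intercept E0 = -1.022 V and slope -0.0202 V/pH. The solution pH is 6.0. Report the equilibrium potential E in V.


Apply the Pourbaix line equation: E = E0 + slope*pH
E = -1.022 + (-0.0202)*6.0 = -1.022 + (-0.1212) = -1.1432 V
Rounded to 3 decimal places: E = -1.143 V

-1.143 V


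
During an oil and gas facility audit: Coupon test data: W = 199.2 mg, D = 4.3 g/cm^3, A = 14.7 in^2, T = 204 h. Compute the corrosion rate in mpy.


Apply the mpy weight-loss relation: CR = 534 * W / (D * A * T)
Numerator: 534 * 199.2 = 106372.8
Denominator: 4.3 * 14.7 * 204 = 12894.84
CR = 106372.8 / 12894.84 = 8.249 mpy

8.249 mpy


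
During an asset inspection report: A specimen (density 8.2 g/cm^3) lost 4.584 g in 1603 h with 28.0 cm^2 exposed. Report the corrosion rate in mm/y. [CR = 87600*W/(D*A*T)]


Apply the mm/y weight-loss relation: CR = 87600 * W / (D * A * T)
Numerator: 87600 * 4.584 = 401558.4
Denominator: 8.2 * 28.0 * 1603 = 368048.8
CR = 401558.4 / 368048.8 = 1.091047 mm/y

1.091047 mm/y


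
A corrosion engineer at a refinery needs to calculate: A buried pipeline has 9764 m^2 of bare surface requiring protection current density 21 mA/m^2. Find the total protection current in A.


I = area * current density, then convert mA → A (÷1000)
I = 9764 * 21 / 1000 = 205.04 A

205.04 A


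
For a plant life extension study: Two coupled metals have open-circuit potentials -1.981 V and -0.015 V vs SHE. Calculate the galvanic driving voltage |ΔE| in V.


Driving voltage is the absolute potential difference.
|ΔE| = |-1.981 − (-0.015)| = 1.966 V

1.966 V


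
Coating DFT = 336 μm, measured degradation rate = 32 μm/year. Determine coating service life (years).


Service life = thickness / degradation rate
Life = 336 / 32 = 10.5 years

10.5 years


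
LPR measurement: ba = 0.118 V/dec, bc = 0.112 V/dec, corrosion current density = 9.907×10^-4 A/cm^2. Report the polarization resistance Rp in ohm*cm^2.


Apply the Stern-Geary equation: Rp = ba*bc / (2.303*icorr*(ba+bc))
ba*bc = 0.118*0.112 = 0.013216
ba+bc = 0.23; 2.303*icorr*(ba+bc) = 2.303*9.907×10^-4*0.23 = 5.2476388×10^-4
Rp = 0.013216 / 5.2476388×10^-4 = 25.2 ohm*cm^2

25.2 ohm*cm^2


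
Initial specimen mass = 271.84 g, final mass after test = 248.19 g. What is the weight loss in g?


Weight loss = initial − final
WL = 271.84 − 248.19 = 23.65 g

23.65 g


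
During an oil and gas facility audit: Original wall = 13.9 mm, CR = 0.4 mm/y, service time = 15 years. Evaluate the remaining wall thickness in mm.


Remaining wall = original − CR × time
t = 13.9 − 0.4*15 = 13.9 − 6.0 = 7.9 mm

7.9 mm


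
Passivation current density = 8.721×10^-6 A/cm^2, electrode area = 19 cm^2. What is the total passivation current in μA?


I = i_pass * A, then convert A → μA (×10^6)
I = 8.721×10^-6 * 19 * 10^6 = 165.7 μA

165.7 μA


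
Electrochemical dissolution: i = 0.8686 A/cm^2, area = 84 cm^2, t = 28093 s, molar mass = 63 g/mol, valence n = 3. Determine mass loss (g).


Apply Faraday's law: m = i*A*t*M / (n*F)
Total charge passed Q = i*A*t = 0.8686*84*28093 = 2049732.7032 C
m = Q*M/(n*F) = 2049732.7032*63/(3*96485) = 446.1252 g

446.1252 g


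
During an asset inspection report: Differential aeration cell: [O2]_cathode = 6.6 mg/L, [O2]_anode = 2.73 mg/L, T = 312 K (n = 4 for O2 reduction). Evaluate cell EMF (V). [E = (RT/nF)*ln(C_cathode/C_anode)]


Apply the Nernst concentration-cell relation: E = (RT/nF)*ln(C_cathode/C_anode)
RT/nF = 8.314*312/(4*96485) = 0.00672117 V
ln(6.6/2.73) = 0.88277
E = 0.00672117 * 0.88277 = 0.00593 V

0.00593 V


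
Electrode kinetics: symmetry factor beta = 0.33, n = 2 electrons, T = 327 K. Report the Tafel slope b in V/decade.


Apply the Tafel slope relation: b = 2.303*R*T/(beta*n*F)
Numerator: 2.303 * 8.314 * 327 = 6261.12
Denominator: 0.33 * 2 * 96485 = 63680.1
b = 6261.12 / 63680.1 = 0.0983 V/decade

0.0983 V/decade


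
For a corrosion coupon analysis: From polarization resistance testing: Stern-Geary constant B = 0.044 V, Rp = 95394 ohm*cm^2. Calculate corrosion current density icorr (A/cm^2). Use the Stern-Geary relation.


Apply the Stern-Geary relation: icorr = B / Rp
icorr = 0.044 / 95394 = 4.612×10^-7 A/cm^2

4.612×10^-7 A/cm^2


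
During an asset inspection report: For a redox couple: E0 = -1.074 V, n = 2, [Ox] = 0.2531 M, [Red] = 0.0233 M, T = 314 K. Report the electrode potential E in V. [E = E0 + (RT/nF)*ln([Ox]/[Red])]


Apply the Nernst equation: E = E0 + (RT/nF)*ln([Ox]/[Red])
Step 1: RT/nF = 8.314*314/(2*96485) = 0.01352851 V
Step 2: [Ox]/[Red] = 0.2531/0.0233 = 10.862661
Step 3: ln(10.862661) = 2.385331
Step 4: correction = 0.01352851 * 2.385331 = 0.0323 V
E = -1.074 + 0.0323 = -1.0417 V

-1.0417 V


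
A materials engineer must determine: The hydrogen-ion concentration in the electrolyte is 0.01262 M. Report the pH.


pH = −log10[H+]
pH = −log10(0.01262) = 1.9

1.9


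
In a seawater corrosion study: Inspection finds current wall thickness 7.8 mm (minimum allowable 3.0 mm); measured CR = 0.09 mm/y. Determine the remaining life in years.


Apply the remaining-life relation: RL = (t_current − t_min) / CR
RL = (7.8 − 3.0) / 0.09 = 4.8 / 0.09 = 53.3 years

53.3 years


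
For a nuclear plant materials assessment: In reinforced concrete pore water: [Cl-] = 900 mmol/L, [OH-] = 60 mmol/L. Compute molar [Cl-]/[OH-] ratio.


Threshold parameter = [Cl-] / [OH-] (molar basis; both in mmol/L, so units cancel)
Ratio = 900 / 60 = 15.0

15.0


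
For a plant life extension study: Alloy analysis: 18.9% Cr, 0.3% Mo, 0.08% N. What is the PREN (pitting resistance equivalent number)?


Apply the PREN formula: PREN = Cr + 3.3*Mo + 16*N
PREN = 18.9 + 3.3*0.3 + 16*0.08
PREN = 18.9 + 0.99 + 1.28 = 21.17

21.17


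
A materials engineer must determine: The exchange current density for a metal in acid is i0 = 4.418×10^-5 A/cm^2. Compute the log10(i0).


i0 = 4.418×10^-5 A/cm^2
log10(i0) = -4.355

-4.355


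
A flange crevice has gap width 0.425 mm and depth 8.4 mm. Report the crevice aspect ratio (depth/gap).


Aspect ratio = depth / gap
Ratio = 8.4 / 0.425 = 19.8

19.8


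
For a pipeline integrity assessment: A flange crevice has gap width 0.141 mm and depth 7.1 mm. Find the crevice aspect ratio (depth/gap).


Aspect ratio = depth / gap
Ratio = 7.1 / 0.141 = 50.4

50.4


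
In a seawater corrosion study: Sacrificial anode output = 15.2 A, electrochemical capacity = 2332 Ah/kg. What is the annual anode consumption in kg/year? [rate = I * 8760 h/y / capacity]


Annual consumption = current * hours per year / capacity
Rate = 15.2 * 8760 / 2332 = 57.1 kg/year

57.1 kg/year


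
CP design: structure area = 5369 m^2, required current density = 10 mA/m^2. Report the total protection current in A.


I = area * current density, then convert mA → A (÷1000)
I = 5369 * 10 / 1000 = 53.69 A

53.69 A


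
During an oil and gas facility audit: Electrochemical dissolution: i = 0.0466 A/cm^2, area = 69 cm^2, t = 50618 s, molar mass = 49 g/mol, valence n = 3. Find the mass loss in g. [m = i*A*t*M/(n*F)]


Apply Faraday's law: m = i*A*t*M / (n*F)
Total charge passed Q = i*A*t = 0.0466*69*50618 = 162757.1172 C
m = Q*M/(n*F) = 162757.1172*49/(3*96485) = 27.5521 g

27.5521 g


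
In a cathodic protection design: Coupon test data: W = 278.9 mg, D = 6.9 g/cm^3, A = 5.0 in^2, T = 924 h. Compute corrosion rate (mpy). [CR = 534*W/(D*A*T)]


Apply the mpy weight-loss relation: CR = 534 * W / (D * A * T)
Numerator: 534 * 278.9 = 148932.6
Denominator: 6.9 * 5.0 * 924 = 31878.0
CR = 148932.6 / 31878.0 = 4.672 mpy

4.672 mpy


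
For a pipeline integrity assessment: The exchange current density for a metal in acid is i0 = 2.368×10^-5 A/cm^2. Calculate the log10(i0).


i0 = 2.368×10^-5 A/cm^2
log10(i0) = -4.626

-4.626


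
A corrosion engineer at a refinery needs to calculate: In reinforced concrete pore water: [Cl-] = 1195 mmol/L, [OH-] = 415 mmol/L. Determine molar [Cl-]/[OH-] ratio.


Threshold parameter = [Cl-] / [OH-] (molar basis; both in mmol/L, so units cancel)
Ratio = 1195 / 415 = 2.88

2.88


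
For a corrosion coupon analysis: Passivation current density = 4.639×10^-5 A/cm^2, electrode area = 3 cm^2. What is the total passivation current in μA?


I = i_pass * A, then convert A → μA (×10^6)
I = 4.639×10^-5 * 3 * 10^6 = 139.17 μA

139.17 μA


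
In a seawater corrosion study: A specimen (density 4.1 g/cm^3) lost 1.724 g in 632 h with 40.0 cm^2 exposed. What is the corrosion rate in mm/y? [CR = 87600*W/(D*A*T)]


Apply the mm/y weight-loss relation: CR = 87600 * W / (D * A * T)
Numerator: 87600 * 1.724 = 151022.4
Denominator: 4.1 * 40.0 * 632 = 103648.0
CR = 151022.4 / 103648.0 = 1.4571 mm/y

1.4571 mm/y


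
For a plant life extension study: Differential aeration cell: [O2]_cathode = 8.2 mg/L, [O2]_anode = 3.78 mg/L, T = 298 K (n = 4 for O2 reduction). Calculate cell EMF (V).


Apply the Nernst concentration-cell relation: E = (RT/nF)*ln(C_cathode/C_anode)
RT/nF = 8.314*298/(4*96485) = 0.00641958 V
ln(8.2/3.78) = 0.77441
E = 0.00641958 * 0.77441 = 0.00497 V

0.00497 V


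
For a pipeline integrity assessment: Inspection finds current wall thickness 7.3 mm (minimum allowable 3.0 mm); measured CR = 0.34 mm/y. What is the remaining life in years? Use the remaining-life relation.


Apply the remaining-life relation: RL = (t_current − t_min) / CR
RL = (7.3 − 3.0) / 0.34 = 4.3 / 0.34 = 12.6 years

12.6 years


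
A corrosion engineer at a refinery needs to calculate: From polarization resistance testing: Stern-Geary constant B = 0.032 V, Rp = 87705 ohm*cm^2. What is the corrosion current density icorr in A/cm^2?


Apply the Stern-Geary relation: icorr = B / Rp
icorr = 0.032 / 87705 = 3.649×10^-7 A/cm^2

3.649×10^-7 A/cm^2


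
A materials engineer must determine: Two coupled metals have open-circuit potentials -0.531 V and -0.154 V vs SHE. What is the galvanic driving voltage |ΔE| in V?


Driving voltage is the absolute potential difference.
|ΔE| = |-0.531 − (-0.154)| = 0.377 V

0.377 V


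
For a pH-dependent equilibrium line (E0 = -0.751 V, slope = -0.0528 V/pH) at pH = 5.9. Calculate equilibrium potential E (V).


Apply the Pourbaix line equation: E = E0 + slope*pH
E = -0.751 + (-0.0528)*5.9 = -0.751 + (-0.31152) = -1.06252 V
Rounded to 4 decimal places: E = -1.0625 V

-1.0625 V


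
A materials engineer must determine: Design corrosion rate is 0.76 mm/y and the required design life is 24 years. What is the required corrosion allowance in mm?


Corrosion allowance = CR × design life
CA = 0.76 * 24 = 18.24 mm

18.24 mm


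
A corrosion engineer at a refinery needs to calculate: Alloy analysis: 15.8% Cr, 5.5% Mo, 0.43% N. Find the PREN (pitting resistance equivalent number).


Apply the PREN formula: PREN = Cr + 3.3*Mo + 16*N
PREN = 15.8 + 3.3*5.5 + 16*0.43
PREN = 15.8 + 18.15 + 6.88 = 40.83

40.83


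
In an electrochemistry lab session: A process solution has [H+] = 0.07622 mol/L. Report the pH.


pH = −log10[H+]
pH = −log10(0.07622) = 1.12

1.12


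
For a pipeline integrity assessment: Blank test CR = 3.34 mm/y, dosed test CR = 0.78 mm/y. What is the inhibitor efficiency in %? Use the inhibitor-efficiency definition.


Apply the inhibitor-efficiency definition: IE = (CR_blank − CR_inh)/CR_blank × 100
IE = (3.34 − 0.78) / 3.34 × 100
IE = 2.56 / 3.34 × 100 = 76.6 %

76.6 %


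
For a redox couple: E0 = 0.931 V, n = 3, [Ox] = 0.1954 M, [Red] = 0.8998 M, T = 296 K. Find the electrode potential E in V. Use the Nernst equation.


Apply the Nernst equation: E = E0 + (RT/nF)*ln([Ox]/[Red])
Step 1: RT/nF = 8.314*296/(3*96485) = 0.00850199 V
Step 2: [Ox]/[Red] = 0.1954/0.8998 = 0.217159
Step 3: ln(0.217159) = -1.527125
Step 4: correction = 0.00850199 * -1.527125 = -0.013 V
E = 0.931 + -0.013 = 0.918 V

0.918 V


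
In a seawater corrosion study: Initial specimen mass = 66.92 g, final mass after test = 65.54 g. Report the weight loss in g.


Weight loss = initial − final
WL = 66.92 − 65.54 = 1.38 g

1.38 g


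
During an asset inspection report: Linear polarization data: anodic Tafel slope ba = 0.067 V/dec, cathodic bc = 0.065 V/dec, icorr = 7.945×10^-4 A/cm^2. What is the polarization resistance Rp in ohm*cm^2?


Apply the Stern-Geary equation: Rp = ba*bc / (2.303*icorr*(ba+bc))
ba*bc = 0.067*0.065 = 0.004355
ba+bc = 0.132; 2.303*icorr*(ba+bc) = 2.303*7.945×10^-4*0.132 = 2.4152482×10^-4
Rp = 0.004355 / 2.4152482×10^-4 = 18.03 ohm*cm^2

18.03 ohm*cm^2


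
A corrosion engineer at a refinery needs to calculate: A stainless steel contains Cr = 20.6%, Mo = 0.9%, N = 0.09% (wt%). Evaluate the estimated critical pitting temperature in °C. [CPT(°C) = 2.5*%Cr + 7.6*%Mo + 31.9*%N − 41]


Apply the ASTM G48 empirical CPT estimate: CPT(°C) = 2.5*%Cr + 7.6*%Mo + 31.9*%N − 41
2.5*20.6 = 51.5; 7.6*0.9 = 6.84; 31.9*0.09 = 2.871
CPT = 51.5 + 6.84 + 2.871 − 41 = 20.211 °C
Rounded to 0.1 °C: CPT ≈ 20.2 °C

20.2 °C


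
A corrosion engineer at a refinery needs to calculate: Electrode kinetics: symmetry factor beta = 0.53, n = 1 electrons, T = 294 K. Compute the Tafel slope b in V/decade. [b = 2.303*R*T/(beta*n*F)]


Apply the Tafel slope relation: b = 2.303*R*T/(beta*n*F)
Numerator: 2.303 * 8.314 * 294 = 5629.26
Denominator: 0.53 * 1 * 96485 = 51137.05
b = 5629.26 / 51137.05 = 0.1101 V/decade

0.1101 V/decade


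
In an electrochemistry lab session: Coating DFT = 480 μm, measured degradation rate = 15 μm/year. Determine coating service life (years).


Service life = thickness / degradation rate
Life = 480 / 15 = 32.0 years

32.0 years


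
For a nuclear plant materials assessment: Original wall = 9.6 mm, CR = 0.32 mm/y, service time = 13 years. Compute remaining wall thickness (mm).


Remaining wall = original − CR × time
t = 9.6 − 0.32*13 = 9.6 − 4.16 = 5.44 mm

5.44 mm


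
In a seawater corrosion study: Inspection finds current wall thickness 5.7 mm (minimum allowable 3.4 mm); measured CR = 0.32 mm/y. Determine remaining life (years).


Apply the remaining-life relation: RL = (t_current − t_min) / CR
RL = (5.7 − 3.4) / 0.32 = 2.3 / 0.32 = 7.2 years

7.2 years


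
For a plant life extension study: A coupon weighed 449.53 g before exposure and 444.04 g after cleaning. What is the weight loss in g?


Weight loss = initial − final
WL = 449.53 − 444.04 = 5.49 g

5.49 g


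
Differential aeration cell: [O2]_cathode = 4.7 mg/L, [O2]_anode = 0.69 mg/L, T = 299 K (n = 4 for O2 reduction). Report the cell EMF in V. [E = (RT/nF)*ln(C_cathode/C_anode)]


Apply the Nernst concentration-cell relation: E = (RT/nF)*ln(C_cathode/C_anode)
RT/nF = 8.314*299/(4*96485) = 0.00644112 V
ln(4.7/0.69) = 1.91863
E = 0.00644112 * 1.91863 = 0.01236 V

0.01236 V


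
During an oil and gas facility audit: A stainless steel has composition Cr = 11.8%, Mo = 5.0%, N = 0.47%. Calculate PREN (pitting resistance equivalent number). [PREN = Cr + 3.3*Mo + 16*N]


Apply the PREN formula: PREN = Cr + 3.3*Mo + 16*N
PREN = 11.8 + 3.3*5.0 + 16*0.47
PREN = 11.8 + 16.5 + 7.52 = 35.82

35.82


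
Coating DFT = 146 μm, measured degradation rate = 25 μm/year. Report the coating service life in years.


Service life = thickness / degradation rate
Life = 146 / 25 = 5.8 years

5.8 years


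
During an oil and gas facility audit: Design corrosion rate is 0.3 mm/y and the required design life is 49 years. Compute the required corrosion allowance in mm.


Corrosion allowance = CR × design life
CA = 0.3 * 49 = 14.7 mm

14.7 mm


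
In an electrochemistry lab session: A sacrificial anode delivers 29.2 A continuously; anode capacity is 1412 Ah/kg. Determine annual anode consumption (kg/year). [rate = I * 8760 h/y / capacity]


Annual consumption = current * hours per year / capacity
Rate = 29.2 * 8760 / 1412 = 181.2 kg/year

181.2 kg/year


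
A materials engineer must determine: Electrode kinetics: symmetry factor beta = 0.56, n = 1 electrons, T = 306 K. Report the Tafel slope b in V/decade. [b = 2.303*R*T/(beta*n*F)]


Apply the Tafel slope relation: b = 2.303*R*T/(beta*n*F)
Numerator: 2.303 * 8.314 * 306 = 5859.03
Denominator: 0.56 * 1 * 96485 = 54031.6
b = 5859.03 / 54031.6 = 0.1084 V/decade

0.1084 V/decade


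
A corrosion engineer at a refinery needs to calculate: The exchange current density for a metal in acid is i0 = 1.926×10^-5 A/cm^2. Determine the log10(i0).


i0 = 1.926×10^-5 A/cm^2
log10(i0) = -4.715

-4.715


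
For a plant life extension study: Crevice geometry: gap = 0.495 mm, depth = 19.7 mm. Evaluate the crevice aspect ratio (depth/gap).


Aspect ratio = depth / gap
Ratio = 19.7 / 0.495 = 39.8

39.8


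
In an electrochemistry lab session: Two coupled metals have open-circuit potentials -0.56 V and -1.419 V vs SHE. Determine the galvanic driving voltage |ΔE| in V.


Driving voltage is the absolute potential difference.
|ΔE| = |-0.56 − (-1.419)| = 0.859 V

0.859 V


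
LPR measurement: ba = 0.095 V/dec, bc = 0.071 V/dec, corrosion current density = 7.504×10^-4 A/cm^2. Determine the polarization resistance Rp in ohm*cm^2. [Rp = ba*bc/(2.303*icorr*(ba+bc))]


Apply the Stern-Geary equation: Rp = ba*bc / (2.303*icorr*(ba+bc))
ba*bc = 0.095*0.071 = 0.006745
ba+bc = 0.166; 2.303*icorr*(ba+bc) = 2.303*7.504×10^-4*0.166 = 2.8687642×10^-4
Rp = 0.006745 / 2.8687642×10^-4 = 23.51 ohm*cm^2

23.51 ohm*cm^2


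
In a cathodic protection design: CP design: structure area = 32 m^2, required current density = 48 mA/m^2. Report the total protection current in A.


I = area * current density, then convert mA → A (÷1000)
I = 32 * 48 / 1000 = 1.54 A

1.54 A


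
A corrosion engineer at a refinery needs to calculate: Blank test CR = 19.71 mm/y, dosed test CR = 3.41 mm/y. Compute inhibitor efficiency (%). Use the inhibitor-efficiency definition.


Apply the inhibitor-efficiency definition: IE = (CR_blank − CR_inh)/CR_blank × 100
IE = (19.71 − 3.41) / 19.71 × 100
IE = 16.3 / 19.71 × 100 = 82.7 %

82.7 %


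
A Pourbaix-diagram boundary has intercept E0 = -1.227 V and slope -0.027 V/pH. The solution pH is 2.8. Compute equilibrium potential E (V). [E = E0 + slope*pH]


Apply the Pourbaix line equation: E = E0 + slope*pH
E = -1.227 + (-0.027)*2.8 = -1.227 + (-0.0756) = -1.3026 V
Rounded to 4 decimal places: E = -1.3026 V

-1.3026 V


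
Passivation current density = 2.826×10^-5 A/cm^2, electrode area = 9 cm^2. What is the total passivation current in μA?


I = i_pass * A, then convert A → μA (×10^6)
I = 2.826×10^-5 * 9 * 10^6 = 254.34 μA

254.34 μA


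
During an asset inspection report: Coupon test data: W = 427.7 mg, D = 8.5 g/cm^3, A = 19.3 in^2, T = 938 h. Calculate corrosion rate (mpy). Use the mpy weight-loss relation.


Apply the mpy weight-loss relation: CR = 534 * W / (D * A * T)
Numerator: 534 * 427.7 = 228391.8
Denominator: 8.5 * 19.3 * 938 = 153878.9
CR = 228391.8 / 153878.9 = 1.48423 mpy

1.48423 mpy


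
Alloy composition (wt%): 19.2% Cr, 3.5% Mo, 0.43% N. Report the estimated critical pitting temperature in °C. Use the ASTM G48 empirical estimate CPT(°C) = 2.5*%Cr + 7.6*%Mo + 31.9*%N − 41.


Apply the ASTM G48 empirical CPT estimate: CPT(°C) = 2.5*%Cr + 7.6*%Mo + 31.9*%N − 41
2.5*19.2 = 48; 7.6*3.5 = 26.6; 31.9*0.43 = 13.717
CPT = 48 + 26.6 + 13.717 − 41 = 47.317 °C
Rounded to 0.1 °C: CPT ≈ 47.3 °C

47.3 °C


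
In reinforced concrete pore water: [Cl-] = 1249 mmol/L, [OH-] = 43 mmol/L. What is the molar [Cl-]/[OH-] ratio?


Threshold parameter = [Cl-] / [OH-] (molar basis; both in mmol/L, so units cancel)
Ratio = 1249 / 43 = 29.05

29.05


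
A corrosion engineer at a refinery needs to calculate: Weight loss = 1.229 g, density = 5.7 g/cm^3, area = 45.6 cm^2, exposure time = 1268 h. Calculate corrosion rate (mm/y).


Apply the mm/y weight-loss relation: CR = 87600 * W / (D * A * T)
Numerator: 87600 * 1.229 = 107660.4
Denominator: 5.7 * 45.6 * 1268 = 329578.56
CR = 107660.4 / 329578.56 = 0.3267 mm/y

0.3267 mm/y


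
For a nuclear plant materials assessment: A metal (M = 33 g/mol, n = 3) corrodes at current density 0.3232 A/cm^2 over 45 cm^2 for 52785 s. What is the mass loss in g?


Apply Faraday's law: m = i*A*t*M / (n*F)
Total charge passed Q = i*A*t = 0.3232*45*52785 = 767705.04 C
m = Q*M/(n*F) = 767705.04*33/(3*96485) = 87.524 g

87.524 g


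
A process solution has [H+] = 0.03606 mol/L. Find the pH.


pH = −log10[H+]
pH = −log10(0.03606) = 1.44

1.44


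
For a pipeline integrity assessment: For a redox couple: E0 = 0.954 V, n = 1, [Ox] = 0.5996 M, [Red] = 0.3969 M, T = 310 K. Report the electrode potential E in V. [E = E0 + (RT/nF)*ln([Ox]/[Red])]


Apply the Nernst equation: E = E0 + (RT/nF)*ln([Ox]/[Red])
Step 1: RT/nF = 8.314*310/(1*96485) = 0.02671234 V
Step 2: [Ox]/[Red] = 0.5996/0.3969 = 1.510708
Step 3: ln(1.510708) = 0.412578
Step 4: correction = 0.02671234 * 0.412578 = 0.011 V
E = 0.954 + 0.011 = 0.965 V

0.965 V


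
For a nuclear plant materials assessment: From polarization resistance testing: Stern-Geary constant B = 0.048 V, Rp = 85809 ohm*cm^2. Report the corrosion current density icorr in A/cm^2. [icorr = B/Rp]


Apply the Stern-Geary relation: icorr = B / Rp
icorr = 0.048 / 85809 = 5.594×10^-7 A/cm^2

5.594×10^-7 A/cm^2


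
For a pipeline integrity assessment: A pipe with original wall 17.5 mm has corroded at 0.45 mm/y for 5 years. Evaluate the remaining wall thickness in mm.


Remaining wall = original − CR × time
t = 17.5 − 0.45*5 = 17.5 − 2.25 = 15.25 mm

15.25 mm


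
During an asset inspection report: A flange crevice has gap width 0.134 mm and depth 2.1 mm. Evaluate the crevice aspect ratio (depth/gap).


Aspect ratio = depth / gap
Ratio = 2.1 / 0.134 = 15.7

15.7


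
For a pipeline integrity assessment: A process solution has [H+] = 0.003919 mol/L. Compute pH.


pH = −log10[H+]
pH = −log10(0.003919) = 2.41

2.41


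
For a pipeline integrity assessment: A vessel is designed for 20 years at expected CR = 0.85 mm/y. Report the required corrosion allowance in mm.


Corrosion allowance = CR × design life
CA = 0.85 * 20 = 17.0 mm

17.0 mm


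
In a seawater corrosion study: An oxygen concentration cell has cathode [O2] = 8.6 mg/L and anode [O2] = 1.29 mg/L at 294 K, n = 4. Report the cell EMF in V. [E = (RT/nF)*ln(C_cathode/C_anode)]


Apply the Nernst concentration-cell relation: E = (RT/nF)*ln(C_cathode/C_anode)
RT/nF = 8.314*294/(4*96485) = 0.00633341 V
ln(8.6/1.29) = 1.89712
E = 0.00633341 * 1.89712 = 0.01202 V

0.01202 V


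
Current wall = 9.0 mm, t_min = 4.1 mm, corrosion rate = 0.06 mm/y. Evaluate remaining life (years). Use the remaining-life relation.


Apply the remaining-life relation: RL = (t_current − t_min) / CR
RL = (9.0 − 4.1) / 0.06 = 4.9 / 0.06 = 81.7 years

81.7 years


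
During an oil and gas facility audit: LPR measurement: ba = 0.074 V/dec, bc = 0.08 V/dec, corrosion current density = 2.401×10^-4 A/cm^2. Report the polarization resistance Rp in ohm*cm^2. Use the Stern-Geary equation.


Apply the Stern-Geary equation: Rp = ba*bc / (2.303*icorr*(ba+bc))
ba*bc = 0.074*0.08 = 0.00592
ba+bc = 0.154; 2.303*icorr*(ba+bc) = 2.303*2.401×10^-4*0.154 = 8.5154346×10^-5
Rp = 0.00592 / 8.5154346×10^-5 = 69.5 ohm*cm^2

69.5 ohm*cm^2


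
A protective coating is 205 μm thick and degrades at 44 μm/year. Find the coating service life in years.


Service life = thickness / degradation rate
Life = 205 / 44 = 4.7 years

4.7 years


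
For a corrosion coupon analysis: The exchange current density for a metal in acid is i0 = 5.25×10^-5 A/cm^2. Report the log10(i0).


i0 = 5.25×10^-5 A/cm^2
log10(i0) = -4.28

-4.28


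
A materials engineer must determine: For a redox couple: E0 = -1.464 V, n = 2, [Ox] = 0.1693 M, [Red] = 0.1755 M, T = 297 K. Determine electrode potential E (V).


Apply the Nernst equation: E = E0 + (RT/nF)*ln([Ox]/[Red])
Step 1: RT/nF = 8.314*297/(2*96485) = 0.01279607 V
Step 2: [Ox]/[Red] = 0.1693/0.1755 = 0.964672
Step 3: ln(0.964672) = -0.035967
Step 4: correction = 0.01279607 * -0.035967 = -0.0005 V
E = -1.464 + -0.0005 = -1.4645 V

-1.4645 V


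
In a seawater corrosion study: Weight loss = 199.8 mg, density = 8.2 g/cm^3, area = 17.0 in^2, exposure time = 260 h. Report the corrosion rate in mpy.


Apply the mpy weight-loss relation: CR = 534 * W / (D * A * T)
Numerator: 534 * 199.8 = 106693.2
Denominator: 8.2 * 17.0 * 260 = 36244.0
CR = 106693.2 / 36244.0 = 2.9437 mpy

2.9437 mpy


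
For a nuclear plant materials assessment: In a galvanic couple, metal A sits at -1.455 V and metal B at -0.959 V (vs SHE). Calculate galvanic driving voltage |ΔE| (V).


Driving voltage is the absolute potential difference.
|ΔE| = |-1.455 − (-0.959)| = 0.496 V

0.496 V


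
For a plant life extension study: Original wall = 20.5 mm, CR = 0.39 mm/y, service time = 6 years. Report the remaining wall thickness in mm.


Remaining wall = original − CR × time
t = 20.5 − 0.39*6 = 20.5 − 2.34 = 18.16 mm

18.16 mm


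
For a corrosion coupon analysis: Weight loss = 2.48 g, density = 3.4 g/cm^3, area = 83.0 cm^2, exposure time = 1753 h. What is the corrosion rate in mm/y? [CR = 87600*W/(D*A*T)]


Apply the mm/y weight-loss relation: CR = 87600 * W / (D * A * T)
Numerator: 87600 * 2.48 = 217248.0
Denominator: 3.4 * 83.0 * 1753 = 494696.6
CR = 217248.0 / 494696.6 = 0.4392 mm/y

0.4392 mm/y


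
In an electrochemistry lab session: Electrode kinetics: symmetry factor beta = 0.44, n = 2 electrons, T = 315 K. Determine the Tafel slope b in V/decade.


Apply the Tafel slope relation: b = 2.303*R*T/(beta*n*F)
Numerator: 2.303 * 8.314 * 315 = 6031.35
Denominator: 0.44 * 2 * 96485 = 84906.8
b = 6031.35 / 84906.8 = 0.071 V/decade

0.071 V/decade


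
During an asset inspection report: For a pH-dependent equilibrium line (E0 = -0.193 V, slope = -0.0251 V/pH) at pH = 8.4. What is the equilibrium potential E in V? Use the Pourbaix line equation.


Apply the Pourbaix line equation: E = E0 + slope*pH
E = -0.193 + (-0.0251)*8.4 = -0.193 + (-0.21084) = -0.40384 V
Rounded to 4 decimal places: E = -0.4038 V

-0.4038 V


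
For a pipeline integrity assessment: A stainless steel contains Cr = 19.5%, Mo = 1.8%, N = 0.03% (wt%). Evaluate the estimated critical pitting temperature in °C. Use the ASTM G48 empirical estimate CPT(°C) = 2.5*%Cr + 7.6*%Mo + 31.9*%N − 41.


Apply the ASTM G48 empirical CPT estimate: CPT(°C) = 2.5*%Cr + 7.6*%Mo + 31.9*%N − 41
2.5*19.5 = 48.75; 7.6*1.8 = 13.68; 31.9*0.03 = 0.957
CPT = 48.75 + 13.68 + 0.957 − 41 = 22.387 °C
Rounded to 0.1 °C: CPT ≈ 22.4 °C

22.4 °C


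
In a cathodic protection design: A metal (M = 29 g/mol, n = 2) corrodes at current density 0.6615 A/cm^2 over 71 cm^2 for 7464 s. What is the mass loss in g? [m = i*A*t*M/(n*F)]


Apply Faraday's law: m = i*A*t*M / (n*F)
Total charge passed Q = i*A*t = 0.6615*71*7464 = 350557.956 C
m = Q*M/(n*F) = 350557.956*29/(2*96485) = 52.683 g

52.683 g


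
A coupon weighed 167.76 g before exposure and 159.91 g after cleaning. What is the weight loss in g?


Weight loss = initial − final
WL = 167.76 − 159.91 = 7.85 g

7.85 g


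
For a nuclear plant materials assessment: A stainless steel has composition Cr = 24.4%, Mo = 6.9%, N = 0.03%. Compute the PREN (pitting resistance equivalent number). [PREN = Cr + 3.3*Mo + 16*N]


Apply the PREN formula: PREN = Cr + 3.3*Mo + 16*N
PREN = 24.4 + 3.3*6.9 + 16*0.03
PREN = 24.4 + 22.77 + 0.48 = 47.65

47.65


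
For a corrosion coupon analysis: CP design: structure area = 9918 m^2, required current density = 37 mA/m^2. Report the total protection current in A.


I = area * current density, then convert mA → A (÷1000)
I = 9918 * 37 / 1000 = 366.97 A

366.97 A


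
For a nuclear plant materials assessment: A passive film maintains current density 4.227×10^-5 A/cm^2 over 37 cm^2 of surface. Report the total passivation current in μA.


I = i_pass * A, then convert A → μA (×10^6)
I = 4.227×10^-5 * 37 * 10^6 = 1563.99 μA

1563.99 μA


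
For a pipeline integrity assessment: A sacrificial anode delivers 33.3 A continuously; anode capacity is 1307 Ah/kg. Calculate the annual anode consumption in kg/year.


Annual consumption = current * hours per year / capacity
Rate = 33.3 * 8760 / 1307 = 223.2 kg/year

223.2 kg/year


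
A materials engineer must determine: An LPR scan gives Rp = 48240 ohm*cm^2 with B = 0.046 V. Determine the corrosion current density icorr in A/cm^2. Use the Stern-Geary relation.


Apply the Stern-Geary relation: icorr = B / Rp
icorr = 0.046 / 48240 = 9.536×10^-7 A/cm^2

9.536×10^-7 A/cm^2


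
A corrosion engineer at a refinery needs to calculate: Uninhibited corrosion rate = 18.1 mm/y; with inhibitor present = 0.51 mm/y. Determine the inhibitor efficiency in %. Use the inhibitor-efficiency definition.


Apply the inhibitor-efficiency definition: IE = (CR_blank − CR_inh)/CR_blank × 100
IE = (18.1 − 0.51) / 18.1 × 100
IE = 17.59 / 18.1 × 100 = 97.2 %

97.2 %


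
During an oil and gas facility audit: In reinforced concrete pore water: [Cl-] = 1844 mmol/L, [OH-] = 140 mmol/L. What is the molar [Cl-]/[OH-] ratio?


Threshold parameter = [Cl-] / [OH-] (molar basis; both in mmol/L, so units cancel)
Ratio = 1844 / 140 = 13.17

13.17


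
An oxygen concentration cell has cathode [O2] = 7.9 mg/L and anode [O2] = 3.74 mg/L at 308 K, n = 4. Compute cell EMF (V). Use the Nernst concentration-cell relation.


Apply the Nernst concentration-cell relation: E = (RT/nF)*ln(C_cathode/C_anode)
RT/nF = 8.314*308/(4*96485) = 0.006635 V
ln(7.9/3.74) = 0.74778
E = 0.006635 * 0.74778 = 0.00496 V

0.00496 V


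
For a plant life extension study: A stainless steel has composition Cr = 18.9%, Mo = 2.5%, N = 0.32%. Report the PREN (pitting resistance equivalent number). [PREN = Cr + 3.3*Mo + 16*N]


Apply the PREN formula: PREN = Cr + 3.3*Mo + 16*N
PREN = 18.9 + 3.3*2.5 + 16*0.32
PREN = 18.9 + 8.25 + 5.12 = 32.27

32.27


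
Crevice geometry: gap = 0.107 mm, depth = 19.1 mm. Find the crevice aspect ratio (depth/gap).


Aspect ratio = depth / gap
Ratio = 19.1 / 0.107 = 178.5

178.5


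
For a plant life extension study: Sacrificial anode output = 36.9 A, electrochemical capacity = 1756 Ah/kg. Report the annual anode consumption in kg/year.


Annual consumption = current * hours per year / capacity
Rate = 36.9 * 8760 / 1756 = 184.1 kg/year

184.1 kg/year


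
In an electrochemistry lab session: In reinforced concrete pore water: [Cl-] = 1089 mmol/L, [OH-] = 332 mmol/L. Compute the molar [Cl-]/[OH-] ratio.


Threshold parameter = [Cl-] / [OH-] (molar basis; both in mmol/L, so units cancel)
Ratio = 1089 / 332 = 3.28

3.28


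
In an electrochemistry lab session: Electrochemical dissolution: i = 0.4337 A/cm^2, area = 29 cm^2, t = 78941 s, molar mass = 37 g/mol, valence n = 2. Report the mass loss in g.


Apply Faraday's law: m = i*A*t*M / (n*F)
Total charge passed Q = i*A*t = 0.4337*29*78941 = 992864.6393 C
m = Q*M/(n*F) = 992864.6393*37/(2*96485) = 190.372 g

190.372 g


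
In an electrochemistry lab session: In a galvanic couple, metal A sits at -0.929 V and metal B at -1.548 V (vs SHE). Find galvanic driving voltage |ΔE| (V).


Driving voltage is the absolute potential difference.
|ΔE| = |-0.929 − (-1.548)| = 0.619 V

0.619 V


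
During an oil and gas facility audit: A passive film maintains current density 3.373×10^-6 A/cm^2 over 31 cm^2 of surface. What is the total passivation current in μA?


I = i_pass * A, then convert A → μA (×10^6)
I = 3.373×10^-6 * 31 * 10^6 = 104.56 μA

104.56 μA


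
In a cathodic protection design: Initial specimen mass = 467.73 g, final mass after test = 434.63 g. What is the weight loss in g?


Weight loss = initial − final
WL = 467.73 − 434.63 = 33.1 g

33.1 g


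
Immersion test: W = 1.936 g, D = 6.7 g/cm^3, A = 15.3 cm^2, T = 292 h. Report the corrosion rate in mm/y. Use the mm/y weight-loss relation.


Apply the mm/y weight-loss relation: CR = 87600 * W / (D * A * T)
Numerator: 87600 * 1.936 = 169593.6
Denominator: 6.7 * 15.3 * 292 = 29932.92
CR = 169593.6 / 29932.92 = 5.6658 mm/y

5.6658 mm/y


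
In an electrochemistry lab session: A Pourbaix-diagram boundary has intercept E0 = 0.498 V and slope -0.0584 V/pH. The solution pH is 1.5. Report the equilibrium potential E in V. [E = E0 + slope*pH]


Apply the Pourbaix line equation: E = E0 + slope*pH
E = 0.498 + (-0.0584)*1.5 = 0.498 + (-0.0876) = 0.4104 V
Rounded to 4 decimal places: E = 0.4104 V

0.4104 V


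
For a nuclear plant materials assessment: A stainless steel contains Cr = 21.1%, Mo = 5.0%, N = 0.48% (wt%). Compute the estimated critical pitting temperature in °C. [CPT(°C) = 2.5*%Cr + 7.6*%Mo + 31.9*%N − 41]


Apply the ASTM G48 empirical CPT estimate: CPT(°C) = 2.5*%Cr + 7.6*%Mo + 31.9*%N − 41
2.5*21.1 = 52.75; 7.6*5.0 = 38; 31.9*0.48 = 15.312
CPT = 52.75 + 38 + 15.312 − 41 = 65.062 °C
Rounded to 0.1 °C: CPT ≈ 65.1 °C

65.1 °C


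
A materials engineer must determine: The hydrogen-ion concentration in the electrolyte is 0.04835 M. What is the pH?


pH = −log10[H+]
pH = −log10(0.04835) = 1.32

1.32


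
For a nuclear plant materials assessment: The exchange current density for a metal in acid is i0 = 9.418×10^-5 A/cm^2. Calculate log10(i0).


i0 = 9.418×10^-5 A/cm^2
log10(i0) = -4.026

-4.026


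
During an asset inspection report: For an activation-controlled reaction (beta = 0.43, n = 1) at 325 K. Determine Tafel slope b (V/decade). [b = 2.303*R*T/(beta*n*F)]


Apply the Tafel slope relation: b = 2.303*R*T/(beta*n*F)
Numerator: 2.303 * 8.314 * 325 = 6222.82
Denominator: 0.43 * 1 * 96485 = 41488.55
b = 6222.82 / 41488.55 = 0.15 V/decade

0.15 V/decade


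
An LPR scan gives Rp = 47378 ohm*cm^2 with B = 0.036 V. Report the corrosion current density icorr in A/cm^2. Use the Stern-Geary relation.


Apply the Stern-Geary relation: icorr = B / Rp
icorr = 0.036 / 47378 = 7.598×10^-7 A/cm^2

7.598×10^-7 A/cm^2


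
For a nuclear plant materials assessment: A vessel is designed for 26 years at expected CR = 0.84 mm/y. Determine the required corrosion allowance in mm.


Corrosion allowance = CR × design life
CA = 0.84 * 26 = 21.84 mm

21.84 mm


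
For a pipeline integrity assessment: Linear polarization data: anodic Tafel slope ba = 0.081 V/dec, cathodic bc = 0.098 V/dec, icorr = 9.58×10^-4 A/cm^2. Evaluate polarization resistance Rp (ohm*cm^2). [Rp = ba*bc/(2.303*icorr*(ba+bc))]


Apply the Stern-Geary equation: Rp = ba*bc / (2.303*icorr*(ba+bc))
ba*bc = 0.081*0.098 = 0.007938
ba+bc = 0.179; 2.303*icorr*(ba+bc) = 2.303*9.58×10^-4*0.179 = 3.9492305×10^-4
Rp = 0.007938 / 3.9492305×10^-4 = 20.1 ohm*cm^2

20.1 ohm*cm^2


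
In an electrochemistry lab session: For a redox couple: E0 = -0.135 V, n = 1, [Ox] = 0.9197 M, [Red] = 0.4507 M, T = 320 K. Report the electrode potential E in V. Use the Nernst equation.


Apply the Nernst equation: E = E0 + (RT/nF)*ln([Ox]/[Red])
Step 1: RT/nF = 8.314*320/(1*96485) = 0.02757403 V
Step 2: [Ox]/[Red] = 0.9197/0.4507 = 2.040604
Step 3: ln(2.040604) = 0.713246
Step 4: correction = 0.02757403 * 0.713246 = 0.02 V
E = -0.135 + 0.02 = -0.115 V

-0.115 V


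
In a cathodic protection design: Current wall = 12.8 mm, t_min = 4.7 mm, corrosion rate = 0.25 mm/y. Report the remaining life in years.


Apply the remaining-life relation: RL = (t_current − t_min) / CR
RL = (12.8 − 4.7) / 0.25 = 8.1 / 0.25 = 32.4 years

32.4 years


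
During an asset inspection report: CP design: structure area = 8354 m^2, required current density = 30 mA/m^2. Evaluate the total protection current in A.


I = area * current density, then convert mA → A (÷1000)
I = 8354 * 30 / 1000 = 250.62 A

250.62 A


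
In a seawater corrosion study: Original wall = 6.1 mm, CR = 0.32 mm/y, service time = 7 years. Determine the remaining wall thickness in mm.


Remaining wall = original − CR × time
t = 6.1 − 0.32*7 = 6.1 − 2.24 = 3.86 mm

3.86 mm


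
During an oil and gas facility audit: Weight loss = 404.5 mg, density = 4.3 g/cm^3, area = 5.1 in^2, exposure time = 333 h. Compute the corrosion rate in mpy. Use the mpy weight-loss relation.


Apply the mpy weight-loss relation: CR = 534 * W / (D * A * T)
Numerator: 534 * 404.5 = 216003.0
Denominator: 4.3 * 5.1 * 333 = 7302.69
CR = 216003.0 / 7302.69 = 29.5786 mpy

29.5786 mpy


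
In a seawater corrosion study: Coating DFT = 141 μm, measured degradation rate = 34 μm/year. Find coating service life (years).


Service life = thickness / degradation rate
Life = 141 / 34 = 4.1 years

4.1 years


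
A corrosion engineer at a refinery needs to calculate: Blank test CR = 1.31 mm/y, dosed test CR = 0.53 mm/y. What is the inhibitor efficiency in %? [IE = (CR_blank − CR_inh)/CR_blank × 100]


Apply the inhibitor-efficiency definition: IE = (CR_blank − CR_inh)/CR_blank × 100
IE = (1.31 − 0.53) / 1.31 × 100
IE = 0.78 / 1.31 × 100 = 59.5 %

59.5 %


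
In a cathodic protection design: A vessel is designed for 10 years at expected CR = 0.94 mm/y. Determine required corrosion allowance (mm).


Corrosion allowance = CR × design life
CA = 0.94 * 10 = 9.4 mm

9.4 mm


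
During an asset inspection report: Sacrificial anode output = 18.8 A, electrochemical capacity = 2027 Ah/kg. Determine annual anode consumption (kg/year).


Annual consumption = current * hours per year / capacity
Rate = 18.8 * 8760 / 2027 = 81.2 kg/year

81.2 kg/year
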